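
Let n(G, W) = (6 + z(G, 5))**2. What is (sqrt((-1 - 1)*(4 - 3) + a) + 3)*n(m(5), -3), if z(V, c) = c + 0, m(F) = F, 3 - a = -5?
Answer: 363 + 121*sqrt(6) ≈ 659.39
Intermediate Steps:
a = 8 (a = 3 - 1*(-5) = 3 + 5 = 8)
z(V, c) = c
n(G, W) = 121 (n(G, W) = (6 + 5)**2 = 11**2 = 121)
(sqrt((-1 - 1)*(4 - 3) + a) + 3)*n(m(5), -3) = (sqrt((-1 - 1)*(4 - 3) + 8) + 3)*121 = (sqrt(-2*1 + 8) + 3)*121 = (sqrt(-2 + 8) + 3)*121 = (sqrt(6) + 3)*121 = (3 + sqrt(6))*121 = 363 + 121*sqrt(6)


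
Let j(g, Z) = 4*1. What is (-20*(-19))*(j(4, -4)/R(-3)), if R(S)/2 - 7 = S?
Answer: 190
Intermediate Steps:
R(S) = 14 + 2*S
j(g, Z) = 4
(-20*(-19))*(j(4, -4)/R(-3)) = (-20*(-19))*(4/(14 + 2*(-3))) = 380*(4/(14 - 6)) = 380*(4/8) = 380*(4*(⅛)) = 380*(½) = 190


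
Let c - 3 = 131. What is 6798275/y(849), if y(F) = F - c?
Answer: 123605/13 ≈ 9508.1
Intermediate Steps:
c = 134 (c = 3 + 131 = 134)
y(F) = -134 + F (y(F) = F - 1*134 = F - 134 = -134 + F)
6798275/y(849) = 6798275/(-134 + 849) = 6798275/715 = 6798275*(1/715) = 123605/13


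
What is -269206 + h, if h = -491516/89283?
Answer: -24036010814/89283 ≈ -2.6921e+5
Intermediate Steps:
h = -491516/89283 (h = -491516*1/89283 = -491516/89283 ≈ -5.5051)
-269206 + h = -269206 - 491516/89283 = -24036010814/89283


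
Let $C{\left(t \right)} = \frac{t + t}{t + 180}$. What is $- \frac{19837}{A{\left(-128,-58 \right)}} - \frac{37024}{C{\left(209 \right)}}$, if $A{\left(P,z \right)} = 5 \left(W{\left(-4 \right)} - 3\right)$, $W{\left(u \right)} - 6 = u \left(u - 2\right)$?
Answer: $- \frac{976303613}{28215} \approx -34602.0$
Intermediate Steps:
$C{\left(t \right)} = \frac{2 t}{180 + t}$
$W{\left(u \right)} = 6 + u \left(-2 + u\right)$ ($W{\left(u \right)} = 6 + u \left(u - 2\right) = 6 + u \left(-2 + u\right)$)
$A{\left(P,z \right)} = 135$ ($A{\left(P,z \right)} = 5 \left(\left(6 + \left(-4\right)^{2} - -8\right) - 3\right) = 5 \left(\left(6 + 16 + 8\right) - 3\right) = 5 \left(30 - 3\right) = 5 \cdot 27 = 135$)
$- \frac{19837}{A{\left(-128,-58 \right)}} - \frac{37024}{C{\left(209 \right)}} = - \frac{19837}{135} - \frac{37024}{2 \cdot 209 \frac{1}{180 + 209}} = \left(-19837\right) \frac{1}{135} - \frac{37024}{2 \cdot 209 \cdot \frac{1}{389}} = - \frac{19837}{135} - \frac{37024}{2 \cdot 209 \cdot \frac{1}{389}} = - \frac{19837}{135} - \frac{37024}{\frac{418}{389}} = - \frac{19837}{135} - \frac{7201168}{209} = - \frac{976303613}{28215}$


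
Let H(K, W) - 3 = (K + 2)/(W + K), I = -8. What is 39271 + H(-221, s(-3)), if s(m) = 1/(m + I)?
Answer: 95516777/2432 ≈ 39275.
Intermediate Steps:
s(m) = 1/(-8 + m) (s(m) = 1/(m - 8) = 1/(-8 + m))
H(K, W) = 3 + (2 + K)/(K + W) (H(K, W) = 3 + (K + 2)/(W + K) = 3 + (2 + K)/(K + W))
39271 + H(-221, s(-3)) = 39271 + (2 + 3/(-8 - 3) + 4*(-221))/(-221 + 1/(-8 - 3)) = 39271 + (2 + 3/(-11) - 884)/(-221 + 1/(-11)) = 39271 + (2 + 3*(-1/11) - 884)/(-221 - 1/11) = 39271 + (2 - 3/11 - 884)/(-2432/11) = 39271 - 11/2432*(-9705/11) = 39271 + 9705/2432 = 95516777/2432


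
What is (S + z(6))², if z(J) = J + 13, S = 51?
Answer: 4900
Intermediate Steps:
z(J) = 13 + J
(S + z(6))² = (51 + (13 + 6))² = (51 + 19)² = 70² = 4900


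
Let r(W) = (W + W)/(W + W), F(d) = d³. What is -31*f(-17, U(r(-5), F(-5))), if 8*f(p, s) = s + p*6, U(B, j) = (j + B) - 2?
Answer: 1767/2 ≈ 883.50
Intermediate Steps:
r(W) = 1 (r(W) = (2*W)/((2*W)) = (2*W)*(1/(2*W)) = 1)
U(B, j) = -2 + B + j (U(B, j) = (B + j) - 2 = -2 + B + j)
f(p, s) = s/8 + 3*p/4 (f(p, s) = (s + p*6)/8 = (s + 6*p)/8 = s/8 + 3*p/4)
-31*f(-17, U(r(-5), F(-5))) = -31*((-2 + 1 + (-5)³)/8 + (¾)*(-17)) = -31*((-2 + 1 - 125)/8 - 51/4) = -31*((⅛)*(-126) - 51/4) = -31*(-63/4 - 51/4) = -31*(-57/2) = 1767/2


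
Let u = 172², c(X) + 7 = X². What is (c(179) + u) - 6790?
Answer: 54828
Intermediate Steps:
c(X) = -7 + X²
u = 29584
(c(179) + u) - 6790 = ((-7 + 179²) + 29584) - 6790 = ((-7 + 32041) + 29584) - 6790 = (32034 + 29584) - 6790 = 61618 - 6790 = 54828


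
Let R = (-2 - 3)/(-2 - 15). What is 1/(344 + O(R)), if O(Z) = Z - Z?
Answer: 1/344 ≈ 0.0029070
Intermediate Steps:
R = 5/17 (R = -5/(-17) = -5*(-1/17) = 5/17 ≈ 0.29412)
O(Z) = 0
1/(344 + O(R)) = 1/(344 + 0) = 1/344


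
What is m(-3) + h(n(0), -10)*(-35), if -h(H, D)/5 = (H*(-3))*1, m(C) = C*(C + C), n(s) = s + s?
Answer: 18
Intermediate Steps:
n(s) = 2*s
m(C) = 2*C**2 (m(C) = C*(2*C) = 2*C**2)
h(H, D) = 15*H (h(H, D) = -5*H*(-3) = -5*(-3*H) = -(-15)*H = 15*H)
m(-3) + h(n(0), -10)*(-35) = 2*(-3)**2 + (15*(2*0))*(-35) = 2*9 + (15*0)*(-35) = 18 + 0*(-35) = 18 + 0 = 18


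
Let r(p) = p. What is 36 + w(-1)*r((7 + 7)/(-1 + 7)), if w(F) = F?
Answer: 101/3 ≈ 33.667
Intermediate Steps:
36 + w(-1)*r((7 + 7)/(-1 + 7)) = 36 - (7 + 7)/(-1 + 7) = 36 - 14/6 = 36 - 1*7/3 = 36 - 7/3 = 101/3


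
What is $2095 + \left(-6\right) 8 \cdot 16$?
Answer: $1327$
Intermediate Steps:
$2095 + \left(-6\right) 8 \cdot 16 = 2095 - 768 = 1327$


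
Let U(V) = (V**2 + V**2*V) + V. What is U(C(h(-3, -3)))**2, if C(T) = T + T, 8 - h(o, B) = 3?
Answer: 1232100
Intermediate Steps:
h(o, B) = 5 (h(o, B) = 8 - 1*3 = 8 - 3 = 5)
C(T) = 2*T
U(V) = V + V**2 + V**3 (U(V) = (V**2 + V**3) + V = V + V**2 + V**3)
U(C(h(-3, -3)))**2 = ((2*5)*(1 + 2*5 + (2*5)**2))**2 = (10*(1 + 10 + 10**2))**2 = (10*(1 + 10 + 100))**2 = (10*111)**2 = 1110**2 = 1232100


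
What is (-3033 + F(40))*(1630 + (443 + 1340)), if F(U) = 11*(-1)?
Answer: -10389172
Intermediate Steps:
F(U) = -11
(-3033 + F(40))*(1630 + (443 + 1340)) = (-3033 - 11)*(1630 + (443 + 1340)) = -3044*(1630 + 1783) = -3044*3413 = -10389172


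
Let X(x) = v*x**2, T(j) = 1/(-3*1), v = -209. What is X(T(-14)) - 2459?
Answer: -22340/9 ≈ -2482.2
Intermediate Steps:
T(j) = -1/3 (T(j) = 1/(-3) = 1*(-1/3) = -1/3)
X(x) = -209*x**2
X(T(-14)) - 2459 = -209*(-1/3)**2 - 2459 = -209*1/9 - 2459 = -209/9 - 2459 = -22340/9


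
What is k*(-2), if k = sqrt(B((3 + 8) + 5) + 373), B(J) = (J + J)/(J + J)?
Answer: -2*sqrt(374) ≈ -38.678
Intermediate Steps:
B(J) = 1 (B(J) = (2*J)/((2*J)) = (2*J)*(1/(2*J)) = 1)
k = sqrt(374) (k = sqrt(1 + 373) = sqrt(374) ≈ 19.339)
k*(-2) = sqrt(374)*(-2) = -2*sqrt(374)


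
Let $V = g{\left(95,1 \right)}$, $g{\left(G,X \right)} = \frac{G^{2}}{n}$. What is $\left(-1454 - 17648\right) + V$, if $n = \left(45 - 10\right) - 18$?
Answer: $- \frac{315709}{17} \approx -18571.0$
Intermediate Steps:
$n = 17$ ($n = 35 - 18 = 17$)
$g{\left(G,X \right)} = \frac{G^{2}}{17}$
$V = \frac{9025}{17}$ ($V = \frac{95^{2}}{17} = \frac{1}{17} \cdot 9025 = \frac{9025}{17} \approx 530.88$)
$\left(-1454 - 17648\right) + V = \left(-1454 - 17648\right) + \frac{9025}{17} = -19102 + \frac{9025}{17} = - \frac{315709}{17}$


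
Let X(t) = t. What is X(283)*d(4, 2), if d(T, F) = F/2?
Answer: 283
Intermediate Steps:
d(T, F) = F/2 (d(T, F) = F*(½) = F/2)
X(283)*d(4, 2) = 283*((½)*2) = 283*1 = 283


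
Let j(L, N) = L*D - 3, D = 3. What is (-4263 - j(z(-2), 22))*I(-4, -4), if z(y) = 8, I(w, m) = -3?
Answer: 12852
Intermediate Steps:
j(L, N) = -3 + 3*L (j(L, N) = L*3 - 3 = 3*L - 3 = -3 + 3*L)
(-4263 - j(z(-2), 22))*I(-4, -4) = (-4263 - (-3 + 3*8))*(-3) = (-4263 - (-3 + 24))*(-3) = (-4263 - 1*21)*(-3) = (-4263 - 21)*(-3) = -4284*(-3) = 12852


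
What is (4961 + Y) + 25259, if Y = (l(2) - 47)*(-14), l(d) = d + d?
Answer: 30822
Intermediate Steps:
l(d) = 2*d
Y = 602 (Y = (2*2 - 47)*(-14) = (4 - 47)*(-14) = -43*(-14) = 602)
(4961 + Y) + 25259 = (4961 + 602) + 25259 = 5563 + 25259 = 30822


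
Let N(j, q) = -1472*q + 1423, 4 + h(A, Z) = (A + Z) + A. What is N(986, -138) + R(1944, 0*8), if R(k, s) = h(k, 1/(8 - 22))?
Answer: 2918201/14 ≈ 2.0844e+5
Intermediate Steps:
h(A, Z) = -4 + Z + 2*A (h(A, Z) = -4 + ((A + Z) + A) = -4 + (Z + 2*A) = -4 + Z + 2*A)
R(k, s) = -57/14 + 2*k (R(k, s) = -4 + 1/(8 - 22) + 2*k = -4 + 1/(-14) + 2*k = -4 - 1/14 + 2*k = -57/14 + 2*k)
N(j, q) = 1423 - 1472*q
N(986, -138) + R(1944, 0*8) = (1423 - 1472*(-138)) + (-57/14 + 2*1944) = (1423 + 203136) + (-57/14 + 3888) = 204559 + 54375/14 = 2918201/14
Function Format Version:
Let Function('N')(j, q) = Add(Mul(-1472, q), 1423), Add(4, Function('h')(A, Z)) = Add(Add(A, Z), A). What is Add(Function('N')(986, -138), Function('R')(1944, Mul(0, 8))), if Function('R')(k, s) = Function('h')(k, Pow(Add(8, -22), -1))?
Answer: Rational(2918201, 14) ≈ 2.0844e+5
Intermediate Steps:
Function('h')(A, Z) = Add(-4, Z, Mul(2, A)) (Function('h')(A, Z) = Add(-4, Add(Add(A, Z), A)) = Add(-4, Add(Z, Mul(2, A))) = Add(-4, Z, Mul(2, A)))
Function('R')(k, s) = Add(Rational(-57, 14), Mul(2, k)) (Function('R')(k, s) = Add(-4, Pow(Add(8, -22), -1), Mul(2, k)) = Add(-4, Pow(-14, -1), Mul(2, k)) = Add(-4, Rational(-1, 14), Mul(2, k)) = Add(Rational(-57, 14), Mul(2, k)))
Function('N')(j, q) = Add(1423, Mul(-1472, q))
Add(Function('N')(986, -138), Function('R')(1944, Mul(0, 8))) = Add(Add(1423, Mul(-1472, -138)), Add(Rational(-57, 14), Mul(2, 1944))) = Add(Add(1423, 203136), Add(Rational(-57, 14), 3888)) = Add(204559, Rational(54375, 14)) = Rational(2918201, 14)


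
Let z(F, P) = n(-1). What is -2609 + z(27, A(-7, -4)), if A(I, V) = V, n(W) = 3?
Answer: -2606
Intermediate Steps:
z(F, P) = 3
-2609 + z(27, A(-7, -4)) = -2609 + 3 = -2606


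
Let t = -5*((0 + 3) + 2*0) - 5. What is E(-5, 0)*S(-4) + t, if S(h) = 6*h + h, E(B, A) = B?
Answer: 120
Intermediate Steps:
S(h) = 7*h
t = -20 (t = -5*(3 + 0) - 5 = -5*3 - 5 = -15 - 5 = -20)
E(-5, 0)*S(-4) + t = -35*(-4) - 20 = -5*(-28) - 20 = 140 - 20 = 120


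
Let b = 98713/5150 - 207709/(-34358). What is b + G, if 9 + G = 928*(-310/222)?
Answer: -6283286548814/4910187675 ≈ -1279.6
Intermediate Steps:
b = 1115320651/44235925 (b = 98713*(1/5150) - 207709*(-1/34358) = 98713/5150 + 207709/34358 = 1115320651/44235925 ≈ 25.213)
G = -144839/111 (G = -9 + 928*(-310/222) = -9 + 928*(-310*1/222) = -9 + 928*(-155/111) = -9 - 143840/111 = -144839/111 ≈ -1304.9)
b + G = 1115320651/44235925 - 144839/111 = -6283286548814/4910187675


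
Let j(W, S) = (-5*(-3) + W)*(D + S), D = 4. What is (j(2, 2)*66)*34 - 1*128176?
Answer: 100712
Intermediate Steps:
j(W, S) = (4 + S)*(15 + W) (j(W, S) = (-5*(-3) + W)*(4 + S) = (15 + W)*(4 + S) = (4 + S)*(15 + W))
(j(2, 2)*66)*34 - 1*128176 = ((60 + 4*2 + 15*2 + 2*2)*66)*34 - 1*128176 = ((60 + 8 + 30 + 4)*66)*34 - 128176 = (102*66)*34 - 128176 = 6732*34 - 128176 = 228888 - 128176 = 100712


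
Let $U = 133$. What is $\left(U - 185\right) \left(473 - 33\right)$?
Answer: $-22880$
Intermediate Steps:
$\left(U - 185\right) \left(473 - 33\right) = \left(133 - 185\right) \left(473 - 33\right) = \left(133 - 185\right) 440 = \left(-52\right) 440 = -22880$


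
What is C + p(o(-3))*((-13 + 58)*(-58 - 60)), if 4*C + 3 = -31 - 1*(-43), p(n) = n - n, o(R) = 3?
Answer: 9/4 ≈ 2.2500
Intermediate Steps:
p(n) = 0
C = 9/4 (C = -¾ + (-31 - 1*(-43))/4 = -¾ + (-31 + 43)/4 = -¾ + (¼)*12 = -¾ + 3 = 9/4 ≈ 2.2500)
C + p(o(-3))*((-13 + 58)*(-58 - 60)) = 9/4 + 0*((-13 + 58)*(-58 - 60)) = 9/4 + 0*(45*(-118)) = 9/4 + 0*(-5310) = 9/4 + 0 = 9/4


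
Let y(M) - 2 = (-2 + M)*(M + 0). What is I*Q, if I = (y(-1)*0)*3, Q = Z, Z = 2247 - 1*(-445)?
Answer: 0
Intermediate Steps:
y(M) = 2 + M*(-2 + M) (y(M) = 2 + (-2 + M)*(M + 0) = 2 + (-2 + M)*M = 2 + M*(-2 + M))
Z = 2692 (Z = 2247 + 445 = 2692)
Q = 2692
I = 0 (I = ((2 + (-1)² - 2*(-1))*0)*3 = ((2 + 1 + 2)*0)*3 = (5*0)*3 = 0*3 = 0)
I*Q = 0*2692 = 0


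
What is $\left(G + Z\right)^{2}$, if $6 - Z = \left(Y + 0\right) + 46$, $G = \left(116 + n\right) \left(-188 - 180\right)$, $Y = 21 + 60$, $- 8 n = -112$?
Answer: $2300257521$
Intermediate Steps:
$n = 14$ ($n = \left(- \frac{1}{8}\right) \left(-112\right) = 14$)
$Y = 81$
$G = -47840$ ($G = \left(116 + 14\right) \left(-188 - 180\right) = 130 \left(-368\right) = -47840$)
$Z = -121$ ($Z = 6 - \left(\left(81 + 0\right) + 46\right) = 6 - \left(81 + 46\right) = 6 - 127 = -121$)
$\left(G + Z\right)^{2} = \left(-47840 - 121\right)^{2} = \left(-47961\right)^{2} = 2300257521$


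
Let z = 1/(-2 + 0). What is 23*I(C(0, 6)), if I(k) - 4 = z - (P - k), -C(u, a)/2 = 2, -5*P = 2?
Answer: -23/10 ≈ -2.3000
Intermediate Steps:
P = -⅖ (P = -⅕*2 = -⅖ ≈ -0.40000)
C(u, a) = -4 (C(u, a) = -2*2 = -4)
z = -½ (z = 1/(-2) = -½ ≈ -0.50000)
I(k) = 39/10 + k (I(k) = 4 + (-½ - (-⅖ - k)) = 4 + (-½ + (⅖ + k)) = 4 + (-⅒ + k) = 39/10 + k)
23*I(C(0, 6)) = 23*(39/10 - 4) = 23*(-⅒) = -23/10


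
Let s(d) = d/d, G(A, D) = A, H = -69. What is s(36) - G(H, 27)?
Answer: 70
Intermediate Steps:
s(d) = 1
s(36) - G(H, 27) = 1 - 1*(-69) = 1 + 69 = 70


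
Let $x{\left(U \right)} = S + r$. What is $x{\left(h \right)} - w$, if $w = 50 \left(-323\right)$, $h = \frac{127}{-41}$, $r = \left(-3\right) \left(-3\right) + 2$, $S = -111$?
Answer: $16050$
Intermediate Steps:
$r = 11$ ($r = 9 + 2 = 11$)
$h = - \frac{127}{41}$ ($h = 127 \left(- \frac{1}{41}\right) = - \frac{127}{41} \approx -3.0976$)
$x{\left(U \right)} = -100$ ($x{\left(U \right)} = -111 + 11 = -100$)
$w = -16150$
$x{\left(h \right)} - w = -100 - -16150 = -100 + 16150 = 16050$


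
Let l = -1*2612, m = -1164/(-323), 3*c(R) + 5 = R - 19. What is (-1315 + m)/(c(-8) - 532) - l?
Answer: 1374775271/525844 ≈ 2614.4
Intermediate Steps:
c(R) = -8 + R/3 (c(R) = -5/3 + (R - 19)/3 = -5/3 + (-19 + R)/3 = -5/3 + (-19/3 + R/3) = -8 + R/3)
m = 1164/323 (m = -1164*(-1/323) = 1164/323 ≈ 3.6037)
l = -2612
(-1315 + m)/(c(-8) - 532) - l = (-1315 + 1164/323)/((-8 + (1/3)*(-8)) - 532) - 1*(-2612) = -423581/(323*((-8 - 8/3) - 532)) + 2612 = -423581/(323*(-32/3 - 532)) + 2612 = -423581/(323*(-1628/3)) + 2612 = -423581/323*(-3/1628) + 2612 = 1270743/525844 + 2612 = 1374775271/525844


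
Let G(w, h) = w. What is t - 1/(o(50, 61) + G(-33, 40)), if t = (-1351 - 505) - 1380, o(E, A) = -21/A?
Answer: -6581963/2034 ≈ -3236.0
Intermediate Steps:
t = -3236 (t = -1856 - 1380 = -3236)
t - 1/(o(50, 61) + G(-33, 40)) = -3236 - 1/(-21/61 - 33) = -3236 - 1/(-2034/61) = -3236 - 1*(-61/2034) = -3236 + 61/2034 = -6581963/2034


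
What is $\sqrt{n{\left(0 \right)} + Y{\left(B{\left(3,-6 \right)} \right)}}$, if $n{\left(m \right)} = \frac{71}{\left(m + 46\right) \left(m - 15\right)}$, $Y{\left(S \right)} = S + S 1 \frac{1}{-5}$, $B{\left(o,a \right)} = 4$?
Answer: $\frac{\sqrt{1474530}}{690} \approx 1.7599$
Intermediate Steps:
$Y{\left(S \right)} = \frac{4 S}{5}$ ($Y{\left(S \right)} = S + S 1 \left(- \frac{1}{5}\right) = S + S \left(- \frac{1}{5}\right) = S - \frac{S}{5} = \frac{4 S}{5}$)
$n{\left(m \right)} = \frac{71}{\left(-15 + m\right) \left(46 + m\right)}$ ($n{\left(m \right)} = \frac{71}{\left(46 + m\right) \left(-15 + m\right)} = \frac{71}{\left(-15 + m\right) \left(46 + m\right)}$)
$\sqrt{n{\left(0 \right)} + Y{\left(B{\left(3,-6 \right)} \right)}} = \sqrt{\frac{71}{-690 + 0^{2} + 31 \cdot 0} + \frac{4}{5} \cdot 4} = \sqrt{\frac{71}{-690 + 0 + 0} + \frac{16}{5}} = \sqrt{\frac{71}{-690} + \frac{16}{5}} = \sqrt{71 \left(- \frac{1}{690}\right) + \frac{16}{5}} = \sqrt{- \frac{71}{690} + \frac{16}{5}} = \sqrt{\frac{2137}{690}} = \frac{\sqrt{1474530}}{690}$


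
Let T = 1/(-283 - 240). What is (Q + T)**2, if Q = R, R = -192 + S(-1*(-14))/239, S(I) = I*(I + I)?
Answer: 566185225854609/15624250009 ≈ 36238.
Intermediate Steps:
S(I) = 2*I**2 (S(I) = I*(2*I) = 2*I**2)
T = -1/523 (T = 1/(-523) = -1/523 ≈ -0.0019120)
R = -45496/239 (R = -192 + (2*(-1*(-14))**2)/239 = -192 + (2*14**2)*(1/239) = -192 + (2*196)*(1/239) = -192 + 392*(1/239) = -192 + 392/239 = -45496/239 ≈ -190.36)
Q = -45496/239 ≈ -190.36
(Q + T)**2 = (-45496/239 - 1/523)**2 = (-23794647/124997)**2 = 566185225854609/15624250009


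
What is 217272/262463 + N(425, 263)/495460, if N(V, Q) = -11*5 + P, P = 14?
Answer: 107638824137/130039917980 ≈ 0.82774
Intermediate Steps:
N(V, Q) = -41 (N(V, Q) = -11*5 + 14 = -55 + 14 = -41)
217272/262463 + N(425, 263)/495460 = 217272/262463 - 41/495460 = 107638824137/130039917980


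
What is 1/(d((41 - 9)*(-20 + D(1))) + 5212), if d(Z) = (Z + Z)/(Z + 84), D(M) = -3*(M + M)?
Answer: 187/975060 ≈ 0.00019178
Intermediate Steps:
D(M) = -6*M
d(Z) = 2*Z/(84 + Z) (d(Z) = (2*Z)/(84 + Z) = 2*Z/(84 + Z))
1/(d((41 - 9)*(-20 + D(1))) + 5212) = 1/(2*((41 - 9)*(-20 - 6*1))/(84 + (41 - 9)*(-20 - 6*1)) + 5212) = 1/(2*(32*(-20 - 6))/(84 + 32*(-20 - 6)) + 5212) = 1/(2*(32*(-26))/(84 + 32*(-26)) + 5212) = 1/(2*(-832)/(84 - 832) + 5212) = 1/(2*(-832)/(-748) + 5212) = 1/(2*(-832)*(-1/748) + 5212) = 1/(416/187 + 5212) = 1/(975060/187) = 187/975060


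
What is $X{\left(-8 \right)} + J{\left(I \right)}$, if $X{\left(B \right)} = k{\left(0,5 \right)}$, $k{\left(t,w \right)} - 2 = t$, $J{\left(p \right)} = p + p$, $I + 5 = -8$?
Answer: $-24$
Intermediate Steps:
$I = -13$ ($I = -5 - 8 = -13$)
$J{\left(p \right)} = 2 p$
$k{\left(t,w \right)} = 2 + t$
$X{\left(B \right)} = 2$ ($X{\left(B \right)} = 2 + 0 = 2$)
$X{\left(-8 \right)} + J{\left(I \right)} = 2 + 2 \left(-13\right) = 2 - 26 = -24$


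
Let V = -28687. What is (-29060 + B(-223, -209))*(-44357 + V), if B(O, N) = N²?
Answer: -1067976324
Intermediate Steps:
(-29060 + B(-223, -209))*(-44357 + V) = (-29060 + (-209)²)*(-44357 - 28687) = (-29060 + 43681)*(-73044) = 14621*(-73044) = -1067976324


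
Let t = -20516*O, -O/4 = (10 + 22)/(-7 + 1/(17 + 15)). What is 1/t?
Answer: -1/376832 ≈ -2.6537e-6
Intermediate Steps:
O = 4096/223 (O = -4*(10 + 22)/(-7 + 1/(17 + 15)) = -128/(-7 + 1/32) = -128/(-223/32) = -128*(-32)/223 = -4*(-1024/223) = 4096/223 ≈ 18.368)
t = -376832 (t = -20516*4096/223 = -376832)
1/t = 1/(-376832) = -1/376832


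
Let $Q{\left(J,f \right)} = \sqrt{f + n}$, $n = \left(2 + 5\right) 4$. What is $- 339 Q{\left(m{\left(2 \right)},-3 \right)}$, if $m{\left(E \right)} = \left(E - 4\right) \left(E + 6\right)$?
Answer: $-1695$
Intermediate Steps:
$n = 28$ ($n = 7 \cdot 4 = 28$)
$m{\left(E \right)} = \left(-4 + E\right) \left(6 + E\right)$
$Q{\left(J,f \right)} = \sqrt{28 + f}$ ($Q{\left(J,f \right)} = \sqrt{f + 28} = \sqrt{28 + f}$)
$- 339 Q{\left(m{\left(2 \right)},-3 \right)} = - 339 \sqrt{28 - 3} = - 339 \sqrt{25} = \left(-339\right) 5 = -1695$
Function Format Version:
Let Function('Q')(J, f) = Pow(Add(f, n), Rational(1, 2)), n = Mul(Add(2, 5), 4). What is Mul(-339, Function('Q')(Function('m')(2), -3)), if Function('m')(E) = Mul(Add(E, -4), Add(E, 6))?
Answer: -1695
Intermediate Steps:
n = 28 (n = Mul(7, 4) = 28)
Function('m')(E) = Mul(Add(-4, E), Add(6, E))
Function('Q')(J, f) = Pow(Add(28, f), Rational(1, 2)) (Function('Q')(J, f) = Pow(Add(f, 28), Rational(1, 2)) = Pow(Add(28, f), Rational(1, 2)))
Mul(-339, Function('Q')(Function('m')(2), -3)) = Mul(-339, Pow(Add(28, -3), Rational(1, 2))) = Mul(-339, Pow(25, Rational(1, 2))) = Mul(-339, 5) = -1695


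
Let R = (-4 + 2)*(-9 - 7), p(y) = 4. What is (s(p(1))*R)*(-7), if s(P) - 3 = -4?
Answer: 224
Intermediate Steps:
s(P) = -1 (s(P) = 3 - 4 = -1)
R = 32 (R = -2*(-16) = 32)
(s(p(1))*R)*(-7) = -1*32*(-7) = -32*(-7) = 224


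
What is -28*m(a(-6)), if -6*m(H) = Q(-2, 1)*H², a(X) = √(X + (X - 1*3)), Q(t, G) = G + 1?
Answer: -140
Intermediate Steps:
Q(t, G) = 1 + G
a(X) = √(-3 + 2*X) (a(X) = √(X + (X - 3)) = √(X + (-3 + X)) = √(-3 + 2*X))
m(H) = -H²/3 (m(H) = -(1 + 1)*H²/6 = -H²/3)
-28*m(a(-6)) = -(-28)*(√(-3 + 2*(-6)))²/3 = -(-28)*(√(-3 - 12))²/3 = -(-28)*(√(-15))²/3 = -(-28)*(I*√15)²/3 = -(-28)*(-15)/3 = -28*5 = -140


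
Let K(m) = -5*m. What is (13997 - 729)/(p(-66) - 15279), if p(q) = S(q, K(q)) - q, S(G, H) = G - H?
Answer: -13268/15609 ≈ -0.85002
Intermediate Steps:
p(q) = 5*q (p(q) = (q - (-5)*q) - q = (q + 5*q) - q = 6*q - q = 5*q)
(13997 - 729)/(p(-66) - 15279) = (13997 - 729)/(5*(-66) - 15279) = 13268/(-330 - 15279) = 13268/(-15609) = 13268*(-1/15609) = -13268/15609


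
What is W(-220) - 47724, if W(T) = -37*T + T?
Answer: -39804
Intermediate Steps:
W(T) = -36*T
W(-220) - 47724 = -36*(-220) - 47724 = 7920 - 47724 = -39804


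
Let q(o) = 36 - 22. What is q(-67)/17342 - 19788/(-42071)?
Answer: 171876245/364797641 ≈ 0.47116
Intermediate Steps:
q(o) = 14
q(-67)/17342 - 19788/(-42071) = 14/17342 - 19788/(-42071) = 14*(1/17342) - 19788*(-1/42071) = 7/8671 + 19788/42071 = 171876245/364797641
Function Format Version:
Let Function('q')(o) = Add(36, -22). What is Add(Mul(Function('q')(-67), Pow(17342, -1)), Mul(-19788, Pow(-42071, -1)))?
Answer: Rational(171876245, 364797641) ≈ 0.47116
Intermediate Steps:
Function('q')(o) = 14
Add(Mul(Function('q')(-67), Pow(17342, -1)), Mul(-19788, Pow(-42071, -1))) = Add(Mul(14, Pow(17342, -1)), Mul(-19788, Pow(-42071, -1))) = Add(Mul(14, Rational(1, 17342)), Mul(-19788, Rational(-1, 42071))) = Add(Rational(7, 8671), Rational(19788, 42071)) = Rational(171876245, 364797641)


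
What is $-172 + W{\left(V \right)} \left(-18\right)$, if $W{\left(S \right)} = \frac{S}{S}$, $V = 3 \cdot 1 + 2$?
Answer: $-190$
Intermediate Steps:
$V = 5$ ($V = 3 + 2 = 5$)
$W{\left(S \right)} = 1$
$-172 + W{\left(V \right)} \left(-18\right) = -172 + 1 \left(-18\right) = -172 - 18 = -190$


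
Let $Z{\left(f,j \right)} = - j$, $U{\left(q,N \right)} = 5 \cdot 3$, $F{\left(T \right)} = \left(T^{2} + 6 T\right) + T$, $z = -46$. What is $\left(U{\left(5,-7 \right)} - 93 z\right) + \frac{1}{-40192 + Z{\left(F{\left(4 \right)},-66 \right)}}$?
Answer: $\frac{172260917}{40126} \approx 4293.0$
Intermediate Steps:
$F{\left(T \right)} = T^{2} + 7 T$
$U{\left(q,N \right)} = 15$
$\left(U{\left(5,-7 \right)} - 93 z\right) + \frac{1}{-40192 + Z{\left(F{\left(4 \right)},-66 \right)}} = \left(15 - -4278\right) + \frac{1}{-40192 - -66} = \left(15 + 4278\right) + \frac{1}{-40192 + 66} = 4293 + \frac{1}{-40126} = 4293 - \frac{1}{40126} = \frac{172260917}{40126}$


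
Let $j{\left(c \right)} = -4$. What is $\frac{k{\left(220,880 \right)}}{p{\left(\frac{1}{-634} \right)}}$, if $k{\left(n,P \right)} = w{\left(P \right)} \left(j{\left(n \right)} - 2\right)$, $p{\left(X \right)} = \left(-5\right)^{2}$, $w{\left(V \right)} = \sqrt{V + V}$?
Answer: $- \frac{24 \sqrt{110}}{25} \approx -10.069$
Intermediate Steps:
$w{\left(V \right)} = \sqrt{2} \sqrt{V}$ ($w{\left(V \right)} = \sqrt{2 V} = \sqrt{2} \sqrt{V}$)
$p{\left(X \right)} = 25$
$k{\left(n,P \right)} = - 6 \sqrt{2} \sqrt{P}$ ($k{\left(n,P \right)} = \sqrt{2} \sqrt{P} \left(-4 - 2\right) = \sqrt{2} \sqrt{P} \left(-6\right) = - 6 \sqrt{2} \sqrt{P}$)
$\frac{k{\left(220,880 \right)}}{p{\left(\frac{1}{-634} \right)}} = \frac{\left(-6\right) \sqrt{2} \sqrt{880}}{25} = - 6 \sqrt{2} \cdot 4 \sqrt{55} \cdot \frac{1}{25} = - 24 \sqrt{110} \cdot \frac{1}{25} = - \frac{24 \sqrt{110}}{25}$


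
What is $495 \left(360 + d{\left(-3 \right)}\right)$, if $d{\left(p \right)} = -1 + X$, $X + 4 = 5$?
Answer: $178200$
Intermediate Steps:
$X = 1$ ($X = -4 + 5 = 1$)
$d{\left(p \right)} = 0$ ($d{\left(p \right)} = -1 + 1 = 0$)
$495 \left(360 + d{\left(-3 \right)}\right) = 495 \left(360 + 0\right) = 495 \cdot 360 = 178200$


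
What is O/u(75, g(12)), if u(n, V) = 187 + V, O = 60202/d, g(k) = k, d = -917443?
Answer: -60202/182571157 ≈ -0.00032975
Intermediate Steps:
O = -60202/917443 (O = 60202/(-917443) = 60202*(-1/917443) = -60202/917443 ≈ -0.065619)
O/u(75, g(12)) = -60202/(917443*(187 + 12)) = -60202/917443/199 = -60202/917443*1/199 = -60202/182571157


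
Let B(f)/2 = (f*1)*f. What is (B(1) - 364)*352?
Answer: -127424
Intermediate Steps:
B(f) = 2*f² (B(f) = 2*((f*1)*f) = 2*(f*f) = 2*f²)
(B(1) - 364)*352 = (2*1² - 364)*352 = (2*1 - 364)*352 = (2 - 364)*352 = -362*352 = -127424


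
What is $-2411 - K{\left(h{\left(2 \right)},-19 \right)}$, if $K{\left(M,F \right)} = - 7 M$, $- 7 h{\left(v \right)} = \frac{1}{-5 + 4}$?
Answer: $-2410$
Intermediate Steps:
$h{\left(v \right)} = \frac{1}{7}$ ($h{\left(v \right)} = - \frac{1}{7 \left(-5 + 4\right)} = - \frac{1}{7 \left(-1\right)} = \left(- \frac{1}{7}\right) \left(-1\right) = \frac{1}{7}$)
$-2411 - K{\left(h{\left(2 \right)},-19 \right)} = -2411 - \left(-7\right) \frac{1}{7} = -2411 - -1 = -2411 + 1 = -2410$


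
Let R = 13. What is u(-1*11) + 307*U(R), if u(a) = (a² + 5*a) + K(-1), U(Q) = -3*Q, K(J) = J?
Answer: -11908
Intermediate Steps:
u(a) = -1 + a² + 5*a (u(a) = (a² + 5*a) - 1 = -1 + a² + 5*a)
u(-1*11) + 307*U(R) = (-1 + (-1*11)² + 5*(-1*11)) + 307*(-3*13) = (-1 + (-11)² + 5*(-11)) + 307*(-39) = (-1 + 121 - 55) - 11973 = 65 - 11973 = -11908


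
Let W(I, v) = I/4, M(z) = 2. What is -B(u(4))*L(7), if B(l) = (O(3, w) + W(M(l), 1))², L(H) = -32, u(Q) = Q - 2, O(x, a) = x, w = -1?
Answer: 392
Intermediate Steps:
u(Q) = -2 + Q
W(I, v) = I/4 (W(I, v) = I*(¼) = I/4)
B(l) = 49/4 (B(l) = (3 + (¼)*2)² = (3 + ½)² = (7/2)² = 49/4)
-B(u(4))*L(7) = -49*(-32)/4 = -1*(-392) = 392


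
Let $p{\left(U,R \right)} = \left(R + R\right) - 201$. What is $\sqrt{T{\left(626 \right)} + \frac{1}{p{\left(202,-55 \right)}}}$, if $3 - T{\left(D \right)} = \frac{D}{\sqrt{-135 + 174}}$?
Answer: $\frac{\sqrt{440864892 - 2361346494 \sqrt{39}}}{12129} \approx 9.8612 i$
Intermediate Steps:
$p{\left(U,R \right)} = -201 + 2 R$ ($p{\left(U,R \right)} = 2 R - 201 = -201 + 2 R$)
$T{\left(D \right)} = 3 - \frac{D \sqrt{39}}{39}$ ($T{\left(D \right)} = 3 - \frac{D}{\sqrt{-135 + 174}} = 3 - \frac{D}{\sqrt{39}} = 3 - D \frac{\sqrt{39}}{39} = 3 - \frac{D \sqrt{39}}{39}$)
$\sqrt{T{\left(626 \right)} + \frac{1}{p{\left(202,-55 \right)}}} = \sqrt{\left(3 - \frac{626 \sqrt{39}}{39}\right) + \frac{1}{-201 + 2 \left(-55\right)}} = \sqrt{\left(3 - \frac{626 \sqrt{39}}{39}\right) + \frac{1}{-201 - 110}} = \sqrt{\left(3 - \frac{626 \sqrt{39}}{39}\right) + \frac{1}{-311}} = \sqrt{\left(3 - \frac{626 \sqrt{39}}{39}\right) - \frac{1}{311}} = \sqrt{\frac{932}{311} - \frac{626 \sqrt{39}}{39}}$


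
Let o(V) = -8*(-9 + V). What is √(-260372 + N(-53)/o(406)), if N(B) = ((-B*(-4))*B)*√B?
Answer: √(-164147882192 - 2230346*I*√53)/794 ≈ 0.025237 - 510.27*I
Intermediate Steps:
o(V) = 72 - 8*V
N(B) = 4*B^(5/2) (N(B) = ((4*B)*B)*√B = (4*B²)*√B = 4*B^(5/2))
√(-260372 + N(-53)/o(406)) = √(-260372 + (4*(-53)^(5/2))/(72 - 8*406)) = √(-260372 + (4*(2809*I*√53))/(72 - 3248)) = √(-260372 + (11236*I*√53)/(-3176)) = √(-260372 + (11236*I*√53)*(-1/3176)) = √(-260372 - 2809*I*√53/794)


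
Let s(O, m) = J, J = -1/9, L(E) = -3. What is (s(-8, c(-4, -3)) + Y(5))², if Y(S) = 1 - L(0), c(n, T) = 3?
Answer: 1225/81 ≈ 15.123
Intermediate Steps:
J = -⅑ (J = -1*⅑ = -⅑ ≈ -0.11111)
s(O, m) = -⅑
Y(S) = 4 (Y(S) = 1 - 1*(-3) = 1 + 3 = 4)
(s(-8, c(-4, -3)) + Y(5))² = (-⅑ + 4)² = (35/9)² = 1225/81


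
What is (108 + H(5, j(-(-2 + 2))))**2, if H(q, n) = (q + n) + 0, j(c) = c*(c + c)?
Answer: 12769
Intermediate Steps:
j(c) = 2*c**2 (j(c) = c*(2*c) = 2*c**2)
H(q, n) = n + q (H(q, n) = (n + q) + 0 = n + q)
(108 + H(5, j(-(-2 + 2))))**2 = (108 + (2*(-(-2 + 2))**2 + 5))**2 = (108 + (2*(-1*0)**2 + 5))**2 = (108 + (2*0**2 + 5))**2 = (108 + (2*0 + 5))**2 = (108 + (0 + 5))**2 = (108 + 5)**2 = 113**2 = 12769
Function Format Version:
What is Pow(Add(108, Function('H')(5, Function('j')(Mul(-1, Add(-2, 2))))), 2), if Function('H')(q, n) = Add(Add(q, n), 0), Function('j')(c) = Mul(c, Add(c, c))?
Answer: 12769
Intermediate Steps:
Function('j')(c) = Mul(2, Pow(c, 2)) (Function('j')(c) = Mul(c, Mul(2, c)) = Mul(2, Pow(c, 2)))
Function('H')(q, n) = Add(n, q) (Function('H')(q, n) = Add(Add(n, q), 0) = Add(n, q))
Pow(Add(108, Function('H')(5, Function('j')(Mul(-1, Add(-2, 2))))), 2) = Pow(Add(108, Add(Mul(2, Pow(Mul(-1, Add(-2, 2)), 2)), 5)), 2) = Pow(Add(108, Add(Mul(2, Pow(Mul(-1, 0), 2)), 5)), 2) = Pow(Add(108, Add(Mul(2, Pow(0, 2)), 5)), 2) = Pow(Add(108, Add(Mul(2, 0), 5)), 2) = Pow(Add(108, Add(0, 5)), 2) = Pow(Add(108, 5), 2) = Pow(113, 2) = 12769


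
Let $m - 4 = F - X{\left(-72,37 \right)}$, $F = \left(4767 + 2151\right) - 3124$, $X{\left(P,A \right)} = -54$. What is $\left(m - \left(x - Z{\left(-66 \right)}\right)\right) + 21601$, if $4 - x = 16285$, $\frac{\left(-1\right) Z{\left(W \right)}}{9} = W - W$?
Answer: $41734$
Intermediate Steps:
$Z{\left(W \right)} = 0$ ($Z{\left(W \right)} = - 9 \left(W - W\right) = \left(-9\right) 0 = 0$)
$x = -16281$ ($x = 4 - 16285 = -16281$)
$F = 3794$ ($F = 6918 - 3124 = 3794$)
$m = 3852$ ($m = 4 + \left(3794 - -54\right) = 4 + \left(3794 + 54\right) = 4 + 3848 = 3852$)
$\left(m - \left(x - Z{\left(-66 \right)}\right)\right) + 21601 = \left(3852 + \left(0 - -16281\right)\right) + 21601 = \left(3852 + \left(0 + 16281\right)\right) + 21601 = \left(3852 + 16281\right) + 21601 = 20133 + 21601 = 41734$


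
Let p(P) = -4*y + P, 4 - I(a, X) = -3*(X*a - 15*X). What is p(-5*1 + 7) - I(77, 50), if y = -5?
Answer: -9282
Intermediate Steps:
I(a, X) = 4 - 45*X + 3*X*a (I(a, X) = 4 - (-3)*(X*a - 15*X) = 4 - (-3)*(-15*X + X*a) = 4 - (45*X - 3*X*a) = 4 + (-45*X + 3*X*a) = 4 - 45*X + 3*X*a)
p(P) = 20 + P (p(P) = -4*(-5) + P = 20 + P)
p(-5*1 + 7) - I(77, 50) = (20 + (-5*1 + 7)) - (4 - 45*50 + 3*50*77) = (20 + (-5 + 7)) - (4 - 2250 + 11550) = (20 + 2) - 1*9304 = 22 - 9304 = -9282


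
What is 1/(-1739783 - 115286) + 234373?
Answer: 434778086736/1855069 ≈ 2.3437e+5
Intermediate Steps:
1/(-1739783 - 115286) + 234373 = 1/(-1855069) + 234373 = -1/1855069 + 234373 = 434778086736/1855069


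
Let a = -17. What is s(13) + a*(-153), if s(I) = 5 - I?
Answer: 2593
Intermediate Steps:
s(13) + a*(-153) = (5 - 1*13) - 17*(-153) = (5 - 13) + 2601 = -8 + 2601 = 2593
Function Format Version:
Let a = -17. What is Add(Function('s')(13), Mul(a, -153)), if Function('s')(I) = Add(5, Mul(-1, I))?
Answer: 2593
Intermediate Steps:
Add(Function('s')(13), Mul(a, -153)) = Add(Add(5, Mul(-1, 13)), Mul(-17, -153)) = Add(Add(5, -13), 2601) = Add(-8, 2601) = 2593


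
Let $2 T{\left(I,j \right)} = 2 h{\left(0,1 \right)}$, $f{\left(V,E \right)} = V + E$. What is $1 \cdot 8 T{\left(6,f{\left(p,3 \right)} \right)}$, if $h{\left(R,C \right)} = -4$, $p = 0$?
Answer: $-32$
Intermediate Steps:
$f{\left(V,E \right)} = E + V$
$T{\left(I,j \right)} = -4$ ($T{\left(I,j \right)} = \frac{2 \left(-4\right)}{2} = \frac{1}{2} \left(-8\right) = -4$)
$1 \cdot 8 T{\left(6,f{\left(p,3 \right)} \right)} = 1 \cdot 8 \left(-4\right) = 8 \left(-4\right) = -32$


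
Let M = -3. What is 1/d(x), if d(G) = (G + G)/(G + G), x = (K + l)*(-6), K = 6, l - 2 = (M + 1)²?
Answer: 1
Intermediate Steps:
l = 6 (l = 2 + (-3 + 1)² = 2 + (-2)² = 2 + 4 = 6)
x = -72 (x = (6 + 6)*(-6) = 12*(-6) = -72)
d(G) = 1 (d(G) = (2*G)/((2*G)) = (2*G)*(1/(2*G)) = 1)
1/d(x) = 1/1 = 1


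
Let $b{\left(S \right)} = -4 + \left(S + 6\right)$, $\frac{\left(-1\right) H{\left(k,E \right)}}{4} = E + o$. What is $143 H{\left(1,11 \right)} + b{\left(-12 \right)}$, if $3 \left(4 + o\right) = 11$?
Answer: $- \frac{18334}{3} \approx -6111.3$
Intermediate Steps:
$o = - \frac{1}{3}$ ($o = -4 + \frac{1}{3} \cdot 11 = -4 + \frac{11}{3} = - \frac{1}{3} \approx -0.33333$)
$H{\left(k,E \right)} = \frac{4}{3} - 4 E$ ($H{\left(k,E \right)} = - 4 \left(E - \frac{1}{3}\right) = - 4 \left(- \frac{1}{3} + E\right) = \frac{4}{3} - 4 E$)
$b{\left(S \right)} = 2 + S$ ($b{\left(S \right)} = -4 + \left(6 + S\right) = 2 + S$)
$143 H{\left(1,11 \right)} + b{\left(-12 \right)} = 143 \left(\frac{4}{3} - 44\right) + \left(2 - 12\right) = 143 \left(\frac{4}{3} - 44\right) - 10 = 143 \left(- \frac{128}{3}\right) - 10 = - \frac{18304}{3} - 10 = - \frac{18334}{3}$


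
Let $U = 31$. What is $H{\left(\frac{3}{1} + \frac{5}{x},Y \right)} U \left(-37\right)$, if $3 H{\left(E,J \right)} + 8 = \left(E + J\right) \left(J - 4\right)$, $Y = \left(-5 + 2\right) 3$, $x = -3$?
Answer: $- \frac{315425}{9} \approx -35047.0$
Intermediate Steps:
$Y = -9$ ($Y = \left(-3\right) 3 = -9$)
$H{\left(E,J \right)} = - \frac{8}{3} + \frac{\left(-4 + J\right) \left(E + J\right)}{3}$ ($H{\left(E,J \right)} = - \frac{8}{3} + \frac{\left(E + J\right) \left(J - 4\right)}{3} = - \frac{8}{3} + \frac{\left(E + J\right) \left(-4 + J\right)}{3} = - \frac{8}{3} + \frac{\left(-4 + J\right) \left(E + J\right)}{3}$)
$H{\left(\frac{3}{1} + \frac{5}{x},Y \right)} U \left(-37\right) = \left(- \frac{8}{3} - \frac{4 \left(\frac{3}{1} + \frac{5}{-3}\right)}{3} - -12 + \frac{\left(-9\right)^{2}}{3} + \frac{1}{3} \left(\frac{3}{1} + \frac{5}{-3}\right) \left(-9\right)\right) 31 \left(-37\right) = \left(- \frac{8}{3} - \frac{4 \left(3 \cdot 1 + 5 \left(- \frac{1}{3}\right)\right)}{3} + 12 + \frac{1}{3} \cdot 81 + \frac{1}{3} \left(3 \cdot 1 + 5 \left(- \frac{1}{3}\right)\right) \left(-9\right)\right) 31 \left(-37\right) = \left(- \frac{8}{3} - \frac{4 \left(3 - \frac{5}{3}\right)}{3} + 12 + 27 + \frac{1}{3} \left(3 - \frac{5}{3}\right) \left(-9\right)\right) 31 \left(-37\right) = \left(- \frac{8}{3} - \frac{16}{9} + 12 + 27 + \frac{1}{3} \cdot \frac{4}{3} \left(-9\right)\right) 31 \left(-37\right) = \left(- \frac{8}{3} - \frac{16}{9} + 12 + 27 - 4\right) 31 \left(-37\right) = \frac{275}{9} \cdot 31 \left(-37\right) = \frac{8525}{9} \left(-37\right) = - \frac{315425}{9}$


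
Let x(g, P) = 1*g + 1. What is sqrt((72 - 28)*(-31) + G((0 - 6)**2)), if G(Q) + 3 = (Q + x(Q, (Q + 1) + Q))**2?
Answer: sqrt(3962) ≈ 62.944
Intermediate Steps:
x(g, P) = 1 + g (x(g, P) = g + 1 = 1 + g)
G(Q) = -3 + (1 + 2*Q)**2 (G(Q) = -3 + (Q + (1 + Q))**2 = -3 + (1 + 2*Q)**2)
sqrt((72 - 28)*(-31) + G((0 - 6)**2)) = sqrt((72 - 28)*(-31) + (-3 + (1 + 2*(0 - 6)**2)**2)) = sqrt(44*(-31) + (-3 + (1 + 2*(-6)**2)**2)) = sqrt(-1364 + (-3 + (1 + 2*36)**2)) = sqrt(-1364 + (-3 + (1 + 72)**2)) = sqrt(-1364 + (-3 + 73**2)) = sqrt(-1364 + (-3 + 5329)) = sqrt(-1364 + 5326) = sqrt(3962)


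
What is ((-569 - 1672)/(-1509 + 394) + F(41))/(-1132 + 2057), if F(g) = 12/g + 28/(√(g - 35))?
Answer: 105261/42286375 + 14*√6/2775 ≈ 0.014847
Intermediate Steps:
F(g) = 12/g + 28/√(-35 + g) (F(g) = 12/g + 28/(√(-35 + g)) = 12/g + 28/√(-35 + g))
((-569 - 1672)/(-1509 + 394) + F(41))/(-1132 + 2057) = ((-569 - 1672)/(-1509 + 394) + (12/41 + 28/√(-35 + 41)))/(-1132 + 2057) = (-2241/(-1115) + (12*(1/41) + 28/√6))/925 = (-2241*(-1/1115) + (12/41 + 28*(√6/6)))*(1/925) = (2241/1115 + (12/41 + 14*√6/3))*(1/925) = (105261/45715 + 14*√6/3)*(1/925) = 105261/42286375 + 14*√6/2775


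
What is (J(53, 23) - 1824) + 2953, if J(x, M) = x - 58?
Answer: 1124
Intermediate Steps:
J(x, M) = -58 + x
(J(53, 23) - 1824) + 2953 = ((-58 + 53) - 1824) + 2953 = (-5 - 1824) + 2953 = -1829 + 2953 = 1124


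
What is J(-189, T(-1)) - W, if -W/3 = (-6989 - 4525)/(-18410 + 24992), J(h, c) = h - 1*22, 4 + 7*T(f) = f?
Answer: -237224/1097 ≈ -216.25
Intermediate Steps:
T(f) = -4/7 + f/7
J(h, c) = -22 + h (J(h, c) = h - 22 = -22 + h)
W = 5757/1097 (W = -3*(-6989 - 4525)/(-18410 + 24992) = -(-34542)/6582 = -3*(-1919/1097) = 5757/1097 ≈ 5.2479)
J(-189, T(-1)) - W = (-22 - 189) - 1*5757/1097 = -211 - 5757/1097 = -237224/1097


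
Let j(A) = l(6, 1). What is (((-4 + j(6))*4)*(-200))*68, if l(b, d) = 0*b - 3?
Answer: 380800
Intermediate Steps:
l(b, d) = -3 (l(b, d) = 0 - 3 = -3)
j(A) = -3
(((-4 + j(6))*4)*(-200))*68 = (((-4 - 3)*4)*(-200))*68 = (-7*4*(-200))*68 = -28*(-200)*68 = 5600*68 = 380800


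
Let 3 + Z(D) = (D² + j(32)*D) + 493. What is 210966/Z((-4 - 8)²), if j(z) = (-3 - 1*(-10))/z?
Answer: 421932/42515 ≈ 9.9243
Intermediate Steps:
j(z) = 7/z (j(z) = (-3 + 10)/z = 7/z)
Z(D) = 490 + D² + 7*D/32 (Z(D) = -3 + ((D² + (7/32)*D) + 493) = -3 + ((D² + (7*(1/32))*D) + 493) = -3 + ((D² + 7*D/32) + 493) = -3 + (493 + D² + 7*D/32) = 490 + D² + 7*D/32)
210966/Z((-4 - 8)²) = 210966/(490 + ((-4 - 8)²)² + 7*(-4 - 8)²/32) = 210966/(490 + ((-12)²)² + (7/32)*(-12)²) = 210966/(490 + 144² + (7/32)*144) = 210966/(490 + 20736 + 63/2) = 210966/(42515/2) = 210966*(2/42515) = 421932/42515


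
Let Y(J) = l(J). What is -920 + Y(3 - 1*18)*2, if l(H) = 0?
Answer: -920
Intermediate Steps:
Y(J) = 0
-920 + Y(3 - 1*18)*2 = -920 + 0*2 = -920 + 0 = -920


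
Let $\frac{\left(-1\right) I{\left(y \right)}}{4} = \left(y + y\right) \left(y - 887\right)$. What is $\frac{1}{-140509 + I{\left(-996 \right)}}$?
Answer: $- \frac{1}{15144253} \approx -6.6032 \cdot 10^{-8}$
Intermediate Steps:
$I{\left(y \right)} = - 8 y \left(-887 + y\right)$ ($I{\left(y \right)} = - 4 \left(y + y\right) \left(y - 887\right) = - 4 \cdot 2 y \left(-887 + y\right) = - 8 y \left(-887 + y\right)$)
$\frac{1}{-140509 + I{\left(-996 \right)}} = \frac{1}{-140509 + 8 \left(-996\right) \left(887 - -996\right)} = \frac{1}{-140509 + 8 \left(-996\right) \left(887 + 996\right)} = \frac{1}{-140509 + 8 \left(-996\right) 1883} = \frac{1}{-140509 - 15003744} = \frac{1}{-15144253} = - \frac{1}{15144253}$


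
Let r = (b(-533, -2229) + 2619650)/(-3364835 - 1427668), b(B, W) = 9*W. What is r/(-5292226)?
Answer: 2599589/25363008981678 ≈ 1.0250e-7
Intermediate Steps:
r = -2599589/4792503 (r = (9*(-2229) + 2619650)/(-3364835 - 1427668) = (-20061 + 2619650)/(-4792503) = 2599589*(-1/4792503) = -2599589/4792503 ≈ -0.54243)
r/(-5292226) = -2599589/4792503/(-5292226) = -2599589/4792503*(-1/5292226) = 2599589/25363008981678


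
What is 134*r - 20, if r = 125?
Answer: 16730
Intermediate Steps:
134*r - 20 = 134*125 - 20 = 16750 - 20 = 16730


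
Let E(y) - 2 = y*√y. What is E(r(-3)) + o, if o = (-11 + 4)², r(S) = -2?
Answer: 51 - 2*I*√2 ≈ 51.0 - 2.8284*I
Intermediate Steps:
E(y) = 2 + y^(3/2) (E(y) = 2 + y*√y = 2 + y^(3/2))
o = 49 (o = (-7)² = 49)
E(r(-3)) + o = (2 + (-2)^(3/2)) + 49 = (2 - 2*I*√2) + 49 = 51 - 2*I*√2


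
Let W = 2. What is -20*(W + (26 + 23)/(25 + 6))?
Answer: -2220/31 ≈ -71.613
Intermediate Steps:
-20*(W + (26 + 23)/(25 + 6)) = -20*(2 + (26 + 23)/(25 + 6)) = -20*(2 + 49/31) = -20*111/31 = -2220/31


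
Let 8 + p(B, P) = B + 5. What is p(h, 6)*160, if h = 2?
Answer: -160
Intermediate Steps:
p(B, P) = -3 + B (p(B, P) = -8 + (B + 5) = -8 + (5 + B) = -3 + B)
p(h, 6)*160 = (-3 + 2)*160 = -1*160 = -160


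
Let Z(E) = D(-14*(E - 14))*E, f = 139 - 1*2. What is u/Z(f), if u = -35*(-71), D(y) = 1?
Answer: 2485/137 ≈ 18.139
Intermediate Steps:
f = 137 (f = 139 - 2 = 137)
u = 2485
Z(E) = E (Z(E) = 1*E = E)
u/Z(f) = 2485/137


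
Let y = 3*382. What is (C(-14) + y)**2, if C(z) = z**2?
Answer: 1800964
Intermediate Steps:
y = 1146
(C(-14) + y)**2 = ((-14)**2 + 1146)**2 = (196 + 1146)**2 = 1342**2 = 1800964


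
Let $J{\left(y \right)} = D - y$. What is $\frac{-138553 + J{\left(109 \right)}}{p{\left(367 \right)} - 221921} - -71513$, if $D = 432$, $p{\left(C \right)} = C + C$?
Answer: $\frac{15817884161}{221187} \approx 71514.0$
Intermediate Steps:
$p{\left(C \right)} = 2 C$
$J{\left(y \right)} = 432 - y$
$\frac{-138553 + J{\left(109 \right)}}{p{\left(367 \right)} - 221921} - -71513 = \frac{-138553 + \left(432 - 109\right)}{2 \cdot 367 - 221921} - -71513 = \frac{-138553 + \left(432 - 109\right)}{734 - 221921} + 71513 = \frac{-138553 + 323}{-221187} + 71513 = \left(-138230\right) \left(- \frac{1}{221187}\right) + 71513 = \frac{138230}{221187} + 71513 = \frac{15817884161}{221187}$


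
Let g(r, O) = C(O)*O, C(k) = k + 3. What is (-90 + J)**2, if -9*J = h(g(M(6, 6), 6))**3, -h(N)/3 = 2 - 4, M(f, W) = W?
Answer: 12996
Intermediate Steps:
C(k) = 3 + k
g(r, O) = O*(3 + O) (g(r, O) = (3 + O)*O = O*(3 + O))
h(N) = 6 (h(N) = -3*(2 - 4) = -3*(-2) = 6)
J = -24 (J = -1/9*6**3 = -1/9*216 = -24)
(-90 + J)**2 = (-90 - 24)**2 = (-114)**2 = 12996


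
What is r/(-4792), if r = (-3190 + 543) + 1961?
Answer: 343/2396 ≈ 0.14316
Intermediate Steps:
r = -686 (r = -2647 + 1961 = -686)
r/(-4792) = -686/(-4792) = -686*(-1/4792) = 343/2396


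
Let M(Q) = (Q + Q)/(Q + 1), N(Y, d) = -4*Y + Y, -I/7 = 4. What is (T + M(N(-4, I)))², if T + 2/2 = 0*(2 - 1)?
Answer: 121/169 ≈ 0.71598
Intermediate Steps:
I = -28 (I = -7*4 = -28)
N(Y, d) = -3*Y
T = -1 (T = -1 + 0*(2 - 1) = -1 + 0*1 = -1 + 0 = -1)
M(Q) = 2*Q/(1 + Q) (M(Q) = (2*Q)/(1 + Q) = 2*Q/(1 + Q))
(T + M(N(-4, I)))² = (-1 + 2*(-3*(-4))/(1 - 3*(-4)))² = (-1 + 2*12/(1 + 12))² = (-1 + 2*12/13)² = (-1 + 2*12*(1/13))² = (-1 + 24/13)² = (11/13)² = 121/169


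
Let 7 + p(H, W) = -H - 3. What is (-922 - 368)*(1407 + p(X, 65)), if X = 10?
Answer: -1789230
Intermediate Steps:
p(H, W) = -10 - H (p(H, W) = -7 + (-H - 3) = -7 + (-3 - H) = -10 - H)
(-922 - 368)*(1407 + p(X, 65)) = (-922 - 368)*(1407 + (-10 - 1*10)) = -1290*(1407 + (-10 - 10)) = -1290*(1407 - 20) = -1290*1387 = -1789230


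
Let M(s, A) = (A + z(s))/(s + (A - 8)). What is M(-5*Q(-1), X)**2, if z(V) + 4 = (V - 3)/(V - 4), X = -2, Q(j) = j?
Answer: 16/25 ≈ 0.64000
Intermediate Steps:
z(V) = -4 + (-3 + V)/(-4 + V) (z(V) = -4 + (V - 3)/(V - 4) = -4 + (-3 + V)/(-4 + V))
M(s, A) = (A + (13 - 3*s)/(-4 + s))/(-8 + A + s) (M(s, A) = (A + (13 - 3*s)/(-4 + s))/(s + (A - 8)) = (A + (13 - 3*s)/(-4 + s))/(s + (-8 + A)) = (A + (13 - 3*s)/(-4 + s))/(-8 + A + s))
M(-5*Q(-1), X)**2 = ((13 - (-15)*(-1) - 2*(-4 - 5*(-1)))/((-4 - 5*(-1))*(-8 - 2 - 5*(-1))))**2 = ((13 - 3*5 - 2*(-4 + 5))/((-4 + 5)*(-8 - 2 + 5)))**2 = ((13 - 15 - 2*1)/(1*(-5)))**2 = (1*(-1/5)*(13 - 15 - 2))**2 = (1*(-1/5)*(-4))**2 = (4/5)**2 = 16/25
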